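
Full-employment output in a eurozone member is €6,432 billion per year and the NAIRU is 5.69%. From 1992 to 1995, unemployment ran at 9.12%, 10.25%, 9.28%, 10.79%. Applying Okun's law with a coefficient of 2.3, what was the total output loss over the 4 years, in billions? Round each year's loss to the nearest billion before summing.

€2,467 billion

Year 1992: gap = -2.3 × (9.12 - 5.69) = -7.889%, loss ≈ 6432 × 7.889/100 ≈ 507.
Year 1993: gap = -2.3 × (10.25 - 5.69) = -10.488%, loss ≈ 6432 × 10.488/100 ≈ 675.
Year 1994: gap = -2.3 × (9.28 - 5.69) = -8.257%, loss ≈ 6432 × 8.257/100 ≈ 531.
Year 1995: gap = -2.3 × (10.79 - 5.69) = -11.73%, loss ≈ 6432 × 11.73/100 ≈ 754.
Total lost output = 507 + 675 + 531 + 754 = 2467 billion.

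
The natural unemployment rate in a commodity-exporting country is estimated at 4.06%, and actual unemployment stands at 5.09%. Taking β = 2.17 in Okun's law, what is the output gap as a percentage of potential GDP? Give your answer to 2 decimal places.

-2.24%

The unemployment gap is 5.09 - 4.06 = 1.03 percentage points.
Okun's law gives an output gap of -2.17 × 1.03 = -2.2351%, i.e. 2.24% below potential.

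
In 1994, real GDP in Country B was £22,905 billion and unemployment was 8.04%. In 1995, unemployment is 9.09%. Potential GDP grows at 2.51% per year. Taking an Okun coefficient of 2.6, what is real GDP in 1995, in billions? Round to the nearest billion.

£22,855 billion

Δu = 9.09 - 8.04 = 1.05 points.
Okun's law (growth form): g_Y = g_Y* - β × Δu = 2.51 - 2.6 × (1.05) = 2.51 - 2.73 = -0.22%.
Real GDP in the next year = 22905 × (1 - 0.22/100) = 22905 × 0.9978 ≈ 22855 billion.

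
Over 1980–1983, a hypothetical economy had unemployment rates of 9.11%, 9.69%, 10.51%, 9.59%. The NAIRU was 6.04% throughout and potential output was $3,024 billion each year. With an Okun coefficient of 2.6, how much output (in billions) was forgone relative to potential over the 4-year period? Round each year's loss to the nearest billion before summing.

$1,158 billion

Year 1980: gap = -2.6 × (9.11 - 6.04) = -7.982%, loss ≈ 3024 × 7.982/100 ≈ 241.
Year 1981: gap = -2.6 × (9.69 - 6.04) = -9.49%, loss ≈ 3024 × 9.49/100 ≈ 287.
Year 1982: gap = -2.6 × (10.51 - 6.04) = -11.622%, loss ≈ 3024 × 11.622/100 ≈ 351.
Year 1983: gap = -2.6 × (9.59 - 6.04) = -9.23%, loss ≈ 3024 × 9.23/100 ≈ 279.
Total lost output = 241 + 287 + 351 + 279 = 1158 billion.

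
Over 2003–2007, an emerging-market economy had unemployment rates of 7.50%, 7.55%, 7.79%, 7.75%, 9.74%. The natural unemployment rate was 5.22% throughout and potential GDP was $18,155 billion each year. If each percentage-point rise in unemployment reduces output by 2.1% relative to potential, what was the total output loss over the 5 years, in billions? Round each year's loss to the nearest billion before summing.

Year 2003: gap = -2.1 × (7.5 - 5.22) = -4.788%, loss ≈ 18155 × 4.788/100 ≈ 869.
Year 2004: gap = -2.1 × (7.55 - 5.22) = -4.893%, loss ≈ 18155 × 4.893/100 ≈ 888.
Year 2005: gap = -2.1 × (7.79 - 5.22) = -5.397%, loss ≈ 18155 × 5.397/100 ≈ 980.
Year 2006: gap = -2.1 × (7.75 - 5.22) = -5.313%, loss ≈ 18155 × 5.313/100 ≈ 965.
Year 2007: gap = -2.1 × (9.74 - 5.22) = -9.492%, loss ≈ 18155 × 9.492/100 ≈ 1723.
Total lost output = 869 + 888 + 980 + 965 + 1723 = 5425 billion.

$5,425 billion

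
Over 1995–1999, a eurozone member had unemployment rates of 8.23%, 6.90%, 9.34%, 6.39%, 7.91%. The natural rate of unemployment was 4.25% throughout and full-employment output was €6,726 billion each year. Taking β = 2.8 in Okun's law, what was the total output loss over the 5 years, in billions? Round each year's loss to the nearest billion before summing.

€3,300 billion

Year 1995: gap = -2.8 × (8.23 - 4.25) = -11.144%, loss ≈ 6726 × 11.144/100 ≈ 750.
Year 1996: gap = -2.8 × (6.9 - 4.25) = -7.42%, loss ≈ 6726 × 7.42/100 ≈ 499.
Year 1997: gap = -2.8 × (9.34 - 4.25) = -14.252%, loss ≈ 6726 × 14.252/100 ≈ 959.
Year 1998: gap = -2.8 × (6.39 - 4.25) = -5.992%, loss ≈ 6726 × 5.992/100 ≈ 403.
Year 1999: gap = -2.8 × (7.91 - 4.25) = -10.248%, loss ≈ 6726 × 10.248/100 ≈ 689.
Total lost output = 750 + 499 + 959 + 403 + 689 = 3300 billion.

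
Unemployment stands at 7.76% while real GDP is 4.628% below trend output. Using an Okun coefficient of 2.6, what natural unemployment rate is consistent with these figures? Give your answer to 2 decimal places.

5.98%

From Okun's law, u - u* = -(output gap)/β = -(-4.628)/2.6 = 1.78 points.
So u* = 7.76 - 1.78 = 5.98%.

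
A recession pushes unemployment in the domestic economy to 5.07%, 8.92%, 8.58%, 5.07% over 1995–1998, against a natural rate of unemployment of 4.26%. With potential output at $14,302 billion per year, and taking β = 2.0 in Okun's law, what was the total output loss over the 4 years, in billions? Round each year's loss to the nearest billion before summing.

$3,033 billion

Year 1995: gap = -2.0 × (5.07 - 4.26) = -1.62%, loss ≈ 14302 × 1.62/100 ≈ 232.
Year 1996: gap = -2.0 × (8.92 - 4.26) = -9.32%, loss ≈ 14302 × 9.32/100 ≈ 1333.
Year 1997: gap = -2.0 × (8.58 - 4.26) = -8.64%, loss ≈ 14302 × 8.64/100 ≈ 1236.
Year 1998: gap = -2.0 × (5.07 - 4.26) = -1.62%, loss ≈ 14302 × 1.62/100 ≈ 232.
Total lost output = 232 + 1333 + 1236 + 232 = 3033 billion.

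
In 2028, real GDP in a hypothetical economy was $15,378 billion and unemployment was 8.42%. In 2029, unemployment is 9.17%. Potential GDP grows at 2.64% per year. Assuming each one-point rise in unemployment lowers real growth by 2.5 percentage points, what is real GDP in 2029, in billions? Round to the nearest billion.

$15,496 billion

Δu = 9.17 - 8.42 = 0.75 points.
Okun's law (growth form): g_Y = g_Y* - β × Δu = 2.64 - 2.5 × (0.75) = 2.64 - 1.875 = 0.765%.
Real GDP in the next year = 15378 × (1 + 0.765/100) = 15378 × 1.00765 ≈ 15496 billion.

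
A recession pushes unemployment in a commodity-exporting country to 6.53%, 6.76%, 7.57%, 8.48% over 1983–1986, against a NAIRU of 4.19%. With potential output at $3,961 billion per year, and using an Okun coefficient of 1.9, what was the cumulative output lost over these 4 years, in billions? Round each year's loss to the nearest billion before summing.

Year 1983: gap = -1.9 × (6.53 - 4.19) = -4.446%, loss ≈ 3961 × 4.446/100 ≈ 176.
Year 1984: gap = -1.9 × (6.76 - 4.19) = -4.883%, loss ≈ 3961 × 4.883/100 ≈ 193.
Year 1985: gap = -1.9 × (7.57 - 4.19) = -6.422%, loss ≈ 3961 × 6.422/100 ≈ 254.
Year 1986: gap = -1.9 × (8.48 - 4.19) = -8.151%, loss ≈ 3961 × 8.151/100 ≈ 323.
Total lost output = 176 + 193 + 254 + 323 = 946 billion.

$946 billion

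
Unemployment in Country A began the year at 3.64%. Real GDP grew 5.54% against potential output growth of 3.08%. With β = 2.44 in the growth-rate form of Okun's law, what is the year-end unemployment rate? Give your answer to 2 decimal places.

2.63%

Growth-rate Okun's law: g_Y = g_Y* - β × Δu, so Δu = (g_Y* - g_Y)/β.
Δu = (3.08 - 5.54)/2.44 = -2.46/2.44 = -1.01 percentage points.
Year-end unemployment = 3.64 - 1.01 = 2.63%.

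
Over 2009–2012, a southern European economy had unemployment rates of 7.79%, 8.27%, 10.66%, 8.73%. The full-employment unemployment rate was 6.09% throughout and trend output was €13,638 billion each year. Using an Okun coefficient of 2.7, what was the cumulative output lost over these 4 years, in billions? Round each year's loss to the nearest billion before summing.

Year 2009: gap = -2.7 × (7.79 - 6.09) = -4.59%, loss ≈ 13638 × 4.59/100 ≈ 626.
Year 2010: gap = -2.7 × (8.27 - 6.09) = -5.886%, loss ≈ 13638 × 5.886/100 ≈ 803.
Year 2011: gap = -2.7 × (10.66 - 6.09) = -12.339%, loss ≈ 13638 × 12.339/100 ≈ 1683.
Year 2012: gap = -2.7 × (8.73 - 6.09) = -7.128%, loss ≈ 13638 × 7.128/100 ≈ 972.
Total lost output = 626 + 803 + 1683 + 972 = 4084 billion.

€4,084 billion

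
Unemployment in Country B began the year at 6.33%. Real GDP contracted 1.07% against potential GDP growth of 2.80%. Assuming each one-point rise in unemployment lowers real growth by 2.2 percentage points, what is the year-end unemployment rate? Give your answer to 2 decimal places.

8.09%

Growth-rate Okun's law: g_Y = g_Y* - β × Δu, so Δu = (g_Y* - g_Y)/β.
Δu = (2.8 + 1.07)/2.2 = 3.87/2.2 = 1.76 percentage points.
Year-end unemployment = 6.33 + 1.76 = 8.09%.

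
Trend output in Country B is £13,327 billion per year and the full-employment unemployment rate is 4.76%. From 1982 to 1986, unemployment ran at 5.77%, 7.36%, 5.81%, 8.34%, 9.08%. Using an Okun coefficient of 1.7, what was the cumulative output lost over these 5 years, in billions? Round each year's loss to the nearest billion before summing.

Year 1982: gap = -1.7 × (5.77 - 4.76) = -1.717%, loss ≈ 13327 × 1.717/100 ≈ 229.
Year 1983: gap = -1.7 × (7.36 - 4.76) = -4.42%, loss ≈ 13327 × 4.42/100 ≈ 589.
Year 1984: gap = -1.7 × (5.81 - 4.76) = -1.785%, loss ≈ 13327 × 1.785/100 ≈ 238.
Year 1985: gap = -1.7 × (8.34 - 4.76) = -6.086%, loss ≈ 13327 × 6.086/100 ≈ 811.
Year 1986: gap = -1.7 × (9.08 - 4.76) = -7.344%, loss ≈ 13327 × 7.344/100 ≈ 979.
Total lost output = 229 + 589 + 238 + 811 + 979 = 2846 billion.

£2,846 billion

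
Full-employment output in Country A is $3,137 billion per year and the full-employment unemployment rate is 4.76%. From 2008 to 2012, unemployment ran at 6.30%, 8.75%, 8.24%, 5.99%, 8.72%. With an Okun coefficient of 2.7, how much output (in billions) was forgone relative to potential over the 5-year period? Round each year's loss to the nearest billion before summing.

$1,202 billion

Year 2008: gap = -2.7 × (6.3 - 4.76) = -4.158%, loss ≈ 3137 × 4.158/100 ≈ 130.
Year 2009: gap = -2.7 × (8.75 - 4.76) = -10.773%, loss ≈ 3137 × 10.773/100 ≈ 338.
Year 2010: gap = -2.7 × (8.24 - 4.76) = -9.396%, loss ≈ 3137 × 9.396/100 ≈ 295.
Year 2011: gap = -2.7 × (5.99 - 4.76) = -3.321%, loss ≈ 3137 × 3.321/100 ≈ 104.
Year 2012: gap = -2.7 × (8.72 - 4.76) = -10.692%, loss ≈ 3137 × 10.692/100 ≈ 335.
Total lost output = 130 + 338 + 295 + 104 + 335 = 1202 billion.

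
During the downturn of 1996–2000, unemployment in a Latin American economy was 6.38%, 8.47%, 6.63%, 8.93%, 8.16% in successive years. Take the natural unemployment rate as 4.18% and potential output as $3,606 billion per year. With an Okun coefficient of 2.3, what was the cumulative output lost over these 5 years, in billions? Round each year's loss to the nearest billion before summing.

Year 1996: gap = -2.3 × (6.38 - 4.18) = -5.06%, loss ≈ 3606 × 5.06/100 ≈ 182.
Year 1997: gap = -2.3 × (8.47 - 4.18) = -9.867%, loss ≈ 3606 × 9.867/100 ≈ 356.
Year 1998: gap = -2.3 × (6.63 - 4.18) = -5.635%, loss ≈ 3606 × 5.635/100 ≈ 203.
Year 1999: gap = -2.3 × (8.93 - 4.18) = -10.925%, loss ≈ 3606 × 10.925/100 ≈ 394.
Year 2000: gap = -2.3 × (8.16 - 4.18) = -9.154%, loss ≈ 3606 × 9.154/100 ≈ 330.
Total lost output = 182 + 356 + 203 + 394 + 330 = 1465 billion.

$1,465 billion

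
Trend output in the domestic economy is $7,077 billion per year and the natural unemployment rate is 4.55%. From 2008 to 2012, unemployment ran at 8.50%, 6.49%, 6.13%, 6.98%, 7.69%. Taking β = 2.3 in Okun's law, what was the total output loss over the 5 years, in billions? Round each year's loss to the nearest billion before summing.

$2,123 billion

Year 2008: gap = -2.3 × (8.5 - 4.55) = -9.085%, loss ≈ 7077 × 9.085/100 ≈ 643.
Year 2009: gap = -2.3 × (6.49 - 4.55) = -4.462%, loss ≈ 7077 × 4.462/100 ≈ 316.
Year 2010: gap = -2.3 × (6.13 - 4.55) = -3.634%, loss ≈ 7077 × 3.634/100 ≈ 257.
Year 2011: gap = -2.3 × (6.98 - 4.55) = -5.589%, loss ≈ 7077 × 5.589/100 ≈ 396.
Year 2012: gap = -2.3 × (7.69 - 4.55) = -7.222%, loss ≈ 7077 × 7.222/100 ≈ 511.
Total lost output = 643 + 316 + 257 + 396 + 511 = 2123 billion.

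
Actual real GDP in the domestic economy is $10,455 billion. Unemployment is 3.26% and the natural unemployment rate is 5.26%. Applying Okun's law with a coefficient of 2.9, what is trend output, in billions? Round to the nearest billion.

Unemployment gap = 3.26 - 5.26 = -2 points, so output gap = -2.9 × (-2) = 5.8%.
Since Y = Y* × (1 + gap/100), Y* = 10455/1.058 ≈ 9882 billion.

$9,882 billion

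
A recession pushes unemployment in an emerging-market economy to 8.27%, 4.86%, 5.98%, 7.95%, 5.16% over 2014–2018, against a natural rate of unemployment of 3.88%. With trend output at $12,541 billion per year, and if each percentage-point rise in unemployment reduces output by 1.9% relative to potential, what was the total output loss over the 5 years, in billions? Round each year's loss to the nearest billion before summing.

$3,055 billion

Year 2014: gap = -1.9 × (8.27 - 3.88) = -8.341%, loss ≈ 12541 × 8.341/100 ≈ 1046.
Year 2015: gap = -1.9 × (4.86 - 3.88) = -1.862%, loss ≈ 12541 × 1.862/100 ≈ 234.
Year 2016: gap = -1.9 × (5.98 - 3.88) = -3.99%, loss ≈ 12541 × 3.99/100 ≈ 500.
Year 2017: gap = -1.9 × (7.95 - 3.88) = -7.733%, loss ≈ 12541 × 7.733/100 ≈ 970.
Year 2018: gap = -1.9 × (5.16 - 3.88) = -2.432%, loss ≈ 12541 × 2.432/100 ≈ 305.
Total lost output = 1046 + 234 + 500 + 970 + 305 = 3055 billion.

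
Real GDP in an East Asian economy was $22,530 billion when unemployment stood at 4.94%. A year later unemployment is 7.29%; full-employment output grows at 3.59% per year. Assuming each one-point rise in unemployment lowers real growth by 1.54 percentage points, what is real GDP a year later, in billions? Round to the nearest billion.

$22,523 billion

Δu = 7.29 - 4.94 = 2.35 points.
Okun's law (growth form): g_Y = g_Y* - β × Δu = 3.59 - 1.54 × (2.35) = 3.59 - 3.619 = -0.029%.
Real GDP in the next year = 22530 × (1 - 0.029/100) = 22530 × 0.99971 ≈ 22523 billion.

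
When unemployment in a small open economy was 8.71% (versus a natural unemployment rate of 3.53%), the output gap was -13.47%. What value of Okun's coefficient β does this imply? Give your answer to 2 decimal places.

β ≈ 2.60

Okun's law: output gap = -β × (u - u*).
-13.47 = -β × (8.71 - 3.53) = -β × 5.18, so β = 13.47/5.18 = 2.60.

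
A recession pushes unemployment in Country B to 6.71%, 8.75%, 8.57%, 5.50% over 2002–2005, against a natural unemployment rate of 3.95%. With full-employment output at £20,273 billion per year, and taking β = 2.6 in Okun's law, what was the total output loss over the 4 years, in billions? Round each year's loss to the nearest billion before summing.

£7,237 billion

Year 2002: gap = -2.6 × (6.71 - 3.95) = -7.176%, loss ≈ 20273 × 7.176/100 ≈ 1455.
Year 2003: gap = -2.6 × (8.75 - 3.95) = -12.48%, loss ≈ 20273 × 12.48/100 ≈ 2530.
Year 2004: gap = -2.6 × (8.57 - 3.95) = -12.012%, loss ≈ 20273 × 12.012/100 ≈ 2435.
Year 2005: gap = -2.6 × (5.5 - 3.95) = -4.03%, loss ≈ 20273 × 4.03/100 ≈ 817.
Total lost output = 1455 + 2530 + 2435 + 817 = 7237 billion.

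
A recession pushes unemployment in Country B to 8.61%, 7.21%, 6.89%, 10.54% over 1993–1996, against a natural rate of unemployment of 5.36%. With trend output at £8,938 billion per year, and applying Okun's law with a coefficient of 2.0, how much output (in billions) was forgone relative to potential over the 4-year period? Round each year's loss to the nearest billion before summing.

Year 1993: gap = -2.0 × (8.61 - 5.36) = -6.5%, loss ≈ 8938 × 6.5/100 ≈ 581.
Year 1994: gap = -2.0 × (7.21 - 5.36) = -3.7%, loss ≈ 8938 × 3.7/100 ≈ 331.
Year 1995: gap = -2.0 × (6.89 - 5.36) = -3.06%, loss ≈ 8938 × 3.06/100 ≈ 274.
Year 1996: gap = -2.0 × (10.54 - 5.36) = -10.36%, loss ≈ 8938 × 10.36/100 ≈ 926.
Total lost output = 581 + 331 + 274 + 926 = 2112 billion.

£2,112 billion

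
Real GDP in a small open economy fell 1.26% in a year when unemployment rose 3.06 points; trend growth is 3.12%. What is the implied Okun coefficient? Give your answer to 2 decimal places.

β ≈ 1.43

Growth form: g_Y = g_Y* - β × Δu, so β = (g_Y* - g_Y)/Δu.
β = (3.12 + 1.26)/3.06 = 4.38/3.06 = 1.43.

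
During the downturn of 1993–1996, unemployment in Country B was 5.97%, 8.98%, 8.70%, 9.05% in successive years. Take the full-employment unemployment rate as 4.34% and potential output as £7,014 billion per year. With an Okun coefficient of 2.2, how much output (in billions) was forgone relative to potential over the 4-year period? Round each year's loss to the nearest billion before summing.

£2,368 billion

Year 1993: gap = -2.2 × (5.97 - 4.34) = -3.586%, loss ≈ 7014 × 3.586/100 ≈ 252.
Year 1994: gap = -2.2 × (8.98 - 4.34) = -10.208%, loss ≈ 7014 × 10.208/100 ≈ 716.
Year 1995: gap = -2.2 × (8.7 - 4.34) = -9.592%, loss ≈ 7014 × 9.592/100 ≈ 673.
Year 1996: gap = -2.2 × (9.05 - 4.34) = -10.362%, loss ≈ 7014 × 10.362/100 ≈ 727.
Total lost output = 252 + 716 + 673 + 727 = 2368 billion.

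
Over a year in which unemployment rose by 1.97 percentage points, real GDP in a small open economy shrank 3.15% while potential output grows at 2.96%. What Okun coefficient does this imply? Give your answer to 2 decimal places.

Growth form: g_Y = g_Y* - β × Δu, so β = (g_Y* - g_Y)/Δu.
β = (2.96 + 3.15)/1.97 = 6.11/1.97 = 3.10.

β ≈ 3.10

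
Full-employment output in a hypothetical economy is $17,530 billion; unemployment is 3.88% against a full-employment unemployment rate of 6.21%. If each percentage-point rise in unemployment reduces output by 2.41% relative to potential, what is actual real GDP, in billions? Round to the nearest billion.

$18,514 billion

Unemployment gap = 3.88 - 6.21 = -2.33 points, so the output gap is -2.41 × (-2.33) = 5.6153%.
Actual GDP = 17530 × (1 + 5.6153/100) = 17530 × 1.056153 ≈ 18514 billion.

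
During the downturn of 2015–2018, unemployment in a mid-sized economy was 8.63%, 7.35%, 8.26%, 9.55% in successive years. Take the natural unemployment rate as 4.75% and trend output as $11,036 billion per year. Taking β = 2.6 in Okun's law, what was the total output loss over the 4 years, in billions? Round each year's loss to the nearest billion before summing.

Year 2015: gap = -2.6 × (8.63 - 4.75) = -10.088%, loss ≈ 11036 × 10.088/100 ≈ 1113.
Year 2016: gap = -2.6 × (7.35 - 4.75) = -6.76%, loss ≈ 11036 × 6.76/100 ≈ 746.
Year 2017: gap = -2.6 × (8.26 - 4.75) = -9.126%, loss ≈ 11036 × 9.126/100 ≈ 1007.
Year 2018: gap = -2.6 × (9.55 - 4.75) = -12.48%, loss ≈ 11036 × 12.48/100 ≈ 1377.
Total lost output = 1113 + 746 + 1007 + 1377 = 4243 billion.

$4,243 billion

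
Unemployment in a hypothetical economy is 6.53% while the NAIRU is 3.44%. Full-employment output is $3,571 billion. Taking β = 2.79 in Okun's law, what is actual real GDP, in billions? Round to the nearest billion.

Unemployment gap = 6.53 - 3.44 = 3.09 points, so the output gap is -2.79 × 3.09 = -8.6211%.
Actual GDP = 3571 × (1 - 8.6211/100) = 3571 × 0.913789 ≈ 3263 billion.

$3,263 billion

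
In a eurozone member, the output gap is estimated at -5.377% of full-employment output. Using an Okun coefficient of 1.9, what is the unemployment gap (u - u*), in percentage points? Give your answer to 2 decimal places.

2.83 percentage points

Okun's law: output gap = -β × (u - u*), so u - u* = -(output gap)/β.
u - u* = -(-5.377)/1.9 = 2.83 percentage points.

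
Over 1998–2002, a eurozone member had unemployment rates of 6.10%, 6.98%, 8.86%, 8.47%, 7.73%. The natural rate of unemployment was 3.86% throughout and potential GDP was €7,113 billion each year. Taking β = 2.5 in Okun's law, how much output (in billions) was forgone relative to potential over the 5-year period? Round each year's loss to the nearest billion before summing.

€3,350 billion

Year 1998: gap = -2.5 × (6.1 - 3.86) = -5.6%, loss ≈ 7113 × 5.6/100 ≈ 398.
Year 1999: gap = -2.5 × (6.98 - 3.86) = -7.8%, loss ≈ 7113 × 7.8/100 ≈ 555.
Year 2000: gap = -2.5 × (8.86 - 3.86) = -12.5%, loss ≈ 7113 × 12.5/100 ≈ 889.
Year 2001: gap = -2.5 × (8.47 - 3.86) = -11.525%, loss ≈ 7113 × 11.525/100 ≈ 820.
Year 2002: gap = -2.5 × (7.73 - 3.86) = -9.675%, loss ≈ 7113 × 9.675/100 ≈ 688.
Total lost output = 398 + 555 + 889 + 820 + 688 = 3350 billion.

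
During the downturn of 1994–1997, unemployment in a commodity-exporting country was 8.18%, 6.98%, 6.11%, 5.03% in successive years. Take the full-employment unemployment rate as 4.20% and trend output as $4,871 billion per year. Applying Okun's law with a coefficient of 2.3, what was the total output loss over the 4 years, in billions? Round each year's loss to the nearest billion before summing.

Year 1994: gap = -2.3 × (8.18 - 4.2) = -9.154%, loss ≈ 4871 × 9.154/100 ≈ 446.
Year 1995: gap = -2.3 × (6.98 - 4.2) = -6.394%, loss ≈ 4871 × 6.394/100 ≈ 311.
Year 1996: gap = -2.3 × (6.11 - 4.2) = -4.393%, loss ≈ 4871 × 4.393/100 ≈ 214.
Year 1997: gap = -2.3 × (5.03 - 4.2) = -1.909%, loss ≈ 4871 × 1.909/100 ≈ 93.
Total lost output = 446 + 311 + 214 + 93 = 1064 billion.

$1,064 billion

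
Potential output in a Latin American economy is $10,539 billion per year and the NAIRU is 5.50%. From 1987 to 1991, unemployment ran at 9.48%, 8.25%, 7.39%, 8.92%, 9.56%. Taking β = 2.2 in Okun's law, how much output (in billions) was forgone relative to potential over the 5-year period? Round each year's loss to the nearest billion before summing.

Year 1987: gap = -2.2 × (9.48 - 5.5) = -8.756%, loss ≈ 10539 × 8.756/100 ≈ 923.
Year 1988: gap = -2.2 × (8.25 - 5.5) = -6.05%, loss ≈ 10539 × 6.05/100 ≈ 638.
Year 1989: gap = -2.2 × (7.39 - 5.5) = -4.158%, loss ≈ 10539 × 4.158/100 ≈ 438.
Year 1990: gap = -2.2 × (8.92 - 5.5) = -7.524%, loss ≈ 10539 × 7.524/100 ≈ 793.
Year 1991: gap = -2.2 × (9.56 - 5.5) = -8.932%, loss ≈ 10539 × 8.932/100 ≈ 941.
Total lost output = 923 + 638 + 438 + 793 + 941 = 3733 billion.

$3,733 billion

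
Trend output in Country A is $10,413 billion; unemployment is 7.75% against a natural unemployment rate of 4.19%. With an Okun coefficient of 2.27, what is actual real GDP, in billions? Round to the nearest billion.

Unemployment gap = 7.75 - 4.19 = 3.56 points, so the output gap is -2.27 × 3.56 = -8.0812%.
Actual GDP = 10413 × (1 - 8.0812/100) = 10413 × 0.919188 ≈ 9572 billion.

$9,572 billion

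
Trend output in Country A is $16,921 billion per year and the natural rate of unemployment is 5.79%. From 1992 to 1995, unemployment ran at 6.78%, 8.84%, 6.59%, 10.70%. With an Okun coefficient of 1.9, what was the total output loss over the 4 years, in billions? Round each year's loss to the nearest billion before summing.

Year 1992: gap = -1.9 × (6.78 - 5.79) = -1.881%, loss ≈ 16921 × 1.881/100 ≈ 318.
Year 1993: gap = -1.9 × (8.84 - 5.79) = -5.795%, loss ≈ 16921 × 5.795/100 ≈ 981.
Year 1994: gap = -1.9 × (6.59 - 5.79) = -1.52%, loss ≈ 16921 × 1.52/100 ≈ 257.
Year 1995: gap = -1.9 × (10.7 - 5.79) = -9.329%, loss ≈ 16921 × 9.329/100 ≈ 1579.
Total lost output = 318 + 981 + 257 + 1579 = 3135 billion.

$3,135 billion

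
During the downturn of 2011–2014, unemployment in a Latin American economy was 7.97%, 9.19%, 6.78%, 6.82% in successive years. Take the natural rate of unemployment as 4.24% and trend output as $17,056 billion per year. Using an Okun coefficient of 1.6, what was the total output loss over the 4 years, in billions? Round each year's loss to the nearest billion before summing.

Year 2011: gap = -1.6 × (7.97 - 4.24) = -5.968%, loss ≈ 17056 × 5.968/100 ≈ 1018.
Year 2012: gap = -1.6 × (9.19 - 4.24) = -7.92%, loss ≈ 17056 × 7.92/100 ≈ 1351.
Year 2013: gap = -1.6 × (6.78 - 4.24) = -4.064%, loss ≈ 17056 × 4.064/100 ≈ 693.
Year 2014: gap = -1.6 × (6.82 - 4.24) = -4.128%, loss ≈ 17056 × 4.128/100 ≈ 704.
Total lost output = 1018 + 1351 + 693 + 704 = 3766 billion.

$3,766 billion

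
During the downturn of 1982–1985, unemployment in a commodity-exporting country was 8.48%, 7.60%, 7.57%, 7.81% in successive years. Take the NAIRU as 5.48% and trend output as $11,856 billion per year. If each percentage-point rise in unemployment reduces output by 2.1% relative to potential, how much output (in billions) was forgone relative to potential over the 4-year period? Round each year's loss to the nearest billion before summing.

Year 1982: gap = -2.1 × (8.48 - 5.48) = -6.3%, loss ≈ 11856 × 6.3/100 ≈ 747.
Year 1983: gap = -2.1 × (7.6 - 5.48) = -4.452%, loss ≈ 11856 × 4.452/100 ≈ 528.
Year 1984: gap = -2.1 × (7.57 - 5.48) = -4.389%, loss ≈ 11856 × 4.389/100 ≈ 520.
Year 1985: gap = -2.1 × (7.81 - 5.48) = -4.893%, loss ≈ 11856 × 4.893/100 ≈ 580.
Total lost output = 747 + 528 + 520 + 580 = 2375 billion.

$2,375 billion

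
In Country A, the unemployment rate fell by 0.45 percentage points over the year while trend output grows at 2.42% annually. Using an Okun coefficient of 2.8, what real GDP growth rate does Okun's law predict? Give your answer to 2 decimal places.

3.68%

Growth-rate Okun's law: g_Y = g_Y* - β × Δu.
g_Y = 2.42 - 2.8 × (-0.45) = 2.42 + 1.26 = 3.68%, i.e. 3.68% to 2 d.p.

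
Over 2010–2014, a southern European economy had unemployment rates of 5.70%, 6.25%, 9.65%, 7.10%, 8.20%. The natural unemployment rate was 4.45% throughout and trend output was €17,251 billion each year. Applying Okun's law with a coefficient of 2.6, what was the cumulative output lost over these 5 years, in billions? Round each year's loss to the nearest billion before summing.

€6,571 billion

Year 2010: gap = -2.6 × (5.7 - 4.45) = -3.25%, loss ≈ 17251 × 3.25/100 ≈ 561.
Year 2011: gap = -2.6 × (6.25 - 4.45) = -4.68%, loss ≈ 17251 × 4.68/100 ≈ 807.
Year 2012: gap = -2.6 × (9.65 - 4.45) = -13.52%, loss ≈ 17251 × 13.52/100 ≈ 2332.
Year 2013: gap = -2.6 × (7.1 - 4.45) = -6.89%, loss ≈ 17251 × 6.89/100 ≈ 1189.
Year 2014: gap = -2.6 × (8.2 - 4.45) = -9.75%, loss ≈ 17251 × 9.75/100 ≈ 1682.
Total lost output = 561 + 807 + 2332 + 1189 + 1682 = 6571 billion.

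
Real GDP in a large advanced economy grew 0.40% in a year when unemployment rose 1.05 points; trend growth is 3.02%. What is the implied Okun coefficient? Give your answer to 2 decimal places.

β ≈ 2.50

Growth form: g_Y = g_Y* - β × Δu, so β = (g_Y* - g_Y)/Δu.
β = (3.02 - 0.4)/1.05 = 2.62/1.05 = 2.50.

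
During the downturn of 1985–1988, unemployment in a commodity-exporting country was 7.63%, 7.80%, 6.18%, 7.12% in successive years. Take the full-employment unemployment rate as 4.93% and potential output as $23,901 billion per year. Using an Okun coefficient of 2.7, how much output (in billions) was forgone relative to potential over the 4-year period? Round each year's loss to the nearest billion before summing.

Year 1985: gap = -2.7 × (7.63 - 4.93) = -7.29%, loss ≈ 23901 × 7.29/100 ≈ 1742.
Year 1986: gap = -2.7 × (7.8 - 4.93) = -7.749%, loss ≈ 23901 × 7.749/100 ≈ 1852.
Year 1987: gap = -2.7 × (6.18 - 4.93) = -3.375%, loss ≈ 23901 × 3.375/100 ≈ 807.
Year 1988: gap = -2.7 × (7.12 - 4.93) = -5.913%, loss ≈ 23901 × 5.913/100 ≈ 1413.
Total lost output = 1742 + 1852 + 807 + 1413 = 5814 billion.

$5,814 billion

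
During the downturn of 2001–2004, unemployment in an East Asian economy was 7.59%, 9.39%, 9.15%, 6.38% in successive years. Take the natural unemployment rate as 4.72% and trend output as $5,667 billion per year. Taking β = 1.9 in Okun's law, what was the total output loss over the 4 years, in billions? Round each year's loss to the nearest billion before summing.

$1,468 billion

Year 2001: gap = -1.9 × (7.59 - 4.72) = -5.453%, loss ≈ 5667 × 5.453/100 ≈ 309.
Year 2002: gap = -1.9 × (9.39 - 4.72) = -8.873%, loss ≈ 5667 × 8.873/100 ≈ 503.
Year 2003: gap = -1.9 × (9.15 - 4.72) = -8.417%, loss ≈ 5667 × 8.417/100 ≈ 477.
Year 2004: gap = -1.9 × (6.38 - 4.72) = -3.154%, loss ≈ 5667 × 3.154/100 ≈ 179.
Total lost output = 309 + 503 + 477 + 179 = 1468 billion.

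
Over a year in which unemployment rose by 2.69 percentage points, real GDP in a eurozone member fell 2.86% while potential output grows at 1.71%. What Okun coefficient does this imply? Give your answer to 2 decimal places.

β ≈ 1.70

Growth form: g_Y = g_Y* - β × Δu, so β = (g_Y* - g_Y)/Δu.
β = (1.71 + 2.86)/2.69 = 4.57/2.69 = 1.70.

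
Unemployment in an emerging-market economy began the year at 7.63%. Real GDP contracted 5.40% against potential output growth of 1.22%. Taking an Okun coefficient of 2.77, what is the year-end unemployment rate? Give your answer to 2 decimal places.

Growth-rate Okun's law: g_Y = g_Y* - β × Δu, so Δu = (g_Y* - g_Y)/β.
Δu = (1.22 + 5.4)/2.77 = 6.62/2.77 = 2.39 percentage points.
Year-end unemployment = 7.63 + 2.39 = 10.02%.

10.02%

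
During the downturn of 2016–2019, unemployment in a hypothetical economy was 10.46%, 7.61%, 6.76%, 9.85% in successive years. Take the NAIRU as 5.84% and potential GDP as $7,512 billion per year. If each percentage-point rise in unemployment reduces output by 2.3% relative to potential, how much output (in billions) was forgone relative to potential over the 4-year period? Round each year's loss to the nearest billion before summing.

Year 2016: gap = -2.3 × (10.46 - 5.84) = -10.626%, loss ≈ 7512 × 10.626/100 ≈ 798.
Year 2017: gap = -2.3 × (7.61 - 5.84) = -4.071%, loss ≈ 7512 × 4.071/100 ≈ 306.
Year 2018: gap = -2.3 × (6.76 - 5.84) = -2.116%, loss ≈ 7512 × 2.116/100 ≈ 159.
Year 2019: gap = -2.3 × (9.85 - 5.84) = -9.223%, loss ≈ 7512 × 9.223/100 ≈ 693.
Total lost output = 798 + 306 + 159 + 693 = 1956 billion.

$1,956 billion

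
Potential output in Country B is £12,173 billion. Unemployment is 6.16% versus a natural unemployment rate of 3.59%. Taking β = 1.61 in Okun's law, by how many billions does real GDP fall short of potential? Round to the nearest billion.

£504 billion

Output gap = -1.61 × (6.16 - 3.59) = -1.61 × 2.57 = -4.1377%.
Actual GDP ≈ 12173 × 0.958623 ≈ 11669 billion, so the shortfall is 12173 - 11669 = 504 billion.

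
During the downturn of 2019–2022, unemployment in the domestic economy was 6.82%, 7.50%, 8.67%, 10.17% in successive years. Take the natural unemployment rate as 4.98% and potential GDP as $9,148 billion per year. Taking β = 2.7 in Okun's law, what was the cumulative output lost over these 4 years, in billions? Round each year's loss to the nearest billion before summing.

Year 2019: gap = -2.7 × (6.82 - 4.98) = -4.968%, loss ≈ 9148 × 4.968/100 ≈ 454.
Year 2020: gap = -2.7 × (7.5 - 4.98) = -6.804%, loss ≈ 9148 × 6.804/100 ≈ 622.
Year 2021: gap = -2.7 × (8.67 - 4.98) = -9.963%, loss ≈ 9148 × 9.963/100 ≈ 911.
Year 2022: gap = -2.7 × (10.17 - 4.98) = -14.013%, loss ≈ 9148 × 14.013/100 ≈ 1282.
Total lost output = 454 + 622 + 911 + 1282 = 3269 billion.

$3,269 billion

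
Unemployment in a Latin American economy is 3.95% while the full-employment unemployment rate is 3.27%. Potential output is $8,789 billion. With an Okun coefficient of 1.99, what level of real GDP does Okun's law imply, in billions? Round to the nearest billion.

Unemployment gap = 3.95 - 3.27 = 0.68 points, so the output gap is -1.99 × 0.68 = -1.3532%.
Actual GDP = 8789 × (1 - 1.3532/100) = 8789 × 0.986468 ≈ 8670 billion.

$8,670 billion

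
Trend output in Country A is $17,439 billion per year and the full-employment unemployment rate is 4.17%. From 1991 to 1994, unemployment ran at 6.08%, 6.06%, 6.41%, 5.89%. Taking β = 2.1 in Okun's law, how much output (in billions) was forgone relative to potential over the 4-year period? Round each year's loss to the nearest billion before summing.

$2,841 billion

Year 1991: gap = -2.1 × (6.08 - 4.17) = -4.011%, loss ≈ 17439 × 4.011/100 ≈ 699.
Year 1992: gap = -2.1 × (6.06 - 4.17) = -3.969%, loss ≈ 17439 × 3.969/100 ≈ 692.
Year 1993: gap = -2.1 × (6.41 - 4.17) = -4.704%, loss ≈ 17439 × 4.704/100 ≈ 820.
Year 1994: gap = -2.1 × (5.89 - 4.17) = -3.612%, loss ≈ 17439 × 3.612/100 ≈ 630.
Total lost output = 699 + 692 + 820 + 630 = 2841 billion.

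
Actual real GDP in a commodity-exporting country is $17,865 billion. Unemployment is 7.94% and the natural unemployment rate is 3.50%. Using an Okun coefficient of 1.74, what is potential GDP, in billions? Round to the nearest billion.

$19,361 billion

Unemployment gap = 7.94 - 3.5 = 4.44 points, so output gap = -1.74 × 4.44 = -7.7256%.
Since Y = Y* × (1 + gap/100), Y* = 17865/0.922744 ≈ 19361 billion.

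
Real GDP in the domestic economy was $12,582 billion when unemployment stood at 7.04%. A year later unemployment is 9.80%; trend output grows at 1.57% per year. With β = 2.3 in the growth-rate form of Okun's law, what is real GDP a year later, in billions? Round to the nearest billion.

Δu = 9.8 - 7.04 = 2.76 points.
Okun's law (growth form): g_Y = g_Y* - β × Δu = 1.57 - 2.3 × (2.76) = 1.57 - 6.348 = -4.778%.
Real GDP in the next year = 12582 × (1 - 4.778/100) = 12582 × 0.95222 ≈ 11981 billion.

$11,981 billion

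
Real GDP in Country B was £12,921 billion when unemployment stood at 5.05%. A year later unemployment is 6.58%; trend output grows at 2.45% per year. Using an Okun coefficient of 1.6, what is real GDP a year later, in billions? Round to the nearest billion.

Δu = 6.58 - 5.05 = 1.53 points.
Okun's law (growth form): g_Y = g_Y* - β × Δu = 2.45 - 1.6 × (1.53) = 2.45 - 2.448 = 0.002%.
Real GDP in the next year = 12921 × (1 + 0.002/100) = 12921 × 1.00002 ≈ 12921 billion.

£12,921 billion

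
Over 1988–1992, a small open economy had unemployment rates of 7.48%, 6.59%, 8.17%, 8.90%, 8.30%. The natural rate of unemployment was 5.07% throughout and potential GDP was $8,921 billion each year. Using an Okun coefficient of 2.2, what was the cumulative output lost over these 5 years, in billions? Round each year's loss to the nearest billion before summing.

$2,765 billion

Year 1988: gap = -2.2 × (7.48 - 5.07) = -5.302%, loss ≈ 8921 × 5.302/100 ≈ 473.
Year 1989: gap = -2.2 × (6.59 - 5.07) = -3.344%, loss ≈ 8921 × 3.344/100 ≈ 298.
Year 1990: gap = -2.2 × (8.17 - 5.07) = -6.82%, loss ≈ 8921 × 6.82/100 ≈ 608.
Year 1991: gap = -2.2 × (8.9 - 5.07) = -8.426%, loss ≈ 8921 × 8.426/100 ≈ 752.
Year 1992: gap = -2.2 × (8.3 - 5.07) = -7.106%, loss ≈ 8921 × 7.106/100 ≈ 634.
Total lost output = 473 + 298 + 608 + 752 + 634 = 2765 billion.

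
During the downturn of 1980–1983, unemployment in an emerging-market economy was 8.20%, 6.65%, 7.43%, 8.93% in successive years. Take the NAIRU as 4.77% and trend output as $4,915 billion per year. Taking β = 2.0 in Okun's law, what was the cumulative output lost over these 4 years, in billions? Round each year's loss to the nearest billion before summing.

$1,192 billion

Year 1980: gap = -2.0 × (8.2 - 4.77) = -6.86%, loss ≈ 4915 × 6.86/100 ≈ 337.
Year 1981: gap = -2.0 × (6.65 - 4.77) = -3.76%, loss ≈ 4915 × 3.76/100 ≈ 185.
Year 1982: gap = -2.0 × (7.43 - 4.77) = -5.32%, loss ≈ 4915 × 5.32/100 ≈ 261.
Year 1983: gap = -2.0 × (8.93 - 4.77) = -8.32%, loss ≈ 4915 × 8.32/100 ≈ 409.
Total lost output = 337 + 185 + 261 + 409 = 1192 billion.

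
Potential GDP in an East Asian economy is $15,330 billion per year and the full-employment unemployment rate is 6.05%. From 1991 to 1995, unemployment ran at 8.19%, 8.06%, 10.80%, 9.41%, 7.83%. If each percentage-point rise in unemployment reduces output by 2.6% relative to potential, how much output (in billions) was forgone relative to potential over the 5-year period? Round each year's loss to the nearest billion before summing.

$5,595 billion

Year 1991: gap = -2.6 × (8.19 - 6.05) = -5.564%, loss ≈ 15330 × 5.564/100 ≈ 853.
Year 1992: gap = -2.6 × (8.06 - 6.05) = -5.226%, loss ≈ 15330 × 5.226/100 ≈ 801.
Year 1993: gap = -2.6 × (10.8 - 6.05) = -12.35%, loss ≈ 15330 × 12.35/100 ≈ 1893.
Year 1994: gap = -2.6 × (9.41 - 6.05) = -8.736%, loss ≈ 15330 × 8.736/100 ≈ 1339.
Year 1995: gap = -2.6 × (7.83 - 6.05) = -4.628%, loss ≈ 15330 × 4.628/100 ≈ 709.
Total lost output = 853 + 801 + 1893 + 1339 + 709 = 5595 billion.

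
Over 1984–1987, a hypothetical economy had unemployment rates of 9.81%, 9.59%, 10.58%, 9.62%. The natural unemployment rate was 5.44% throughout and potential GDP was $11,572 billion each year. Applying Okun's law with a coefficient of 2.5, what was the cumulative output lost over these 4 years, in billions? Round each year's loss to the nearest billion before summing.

Year 1984: gap = -2.5 × (9.81 - 5.44) = -10.925%, loss ≈ 11572 × 10.925/100 ≈ 1264.
Year 1985: gap = -2.5 × (9.59 - 5.44) = -10.375%, loss ≈ 11572 × 10.375/100 ≈ 1201.
Year 1986: gap = -2.5 × (10.58 - 5.44) = -12.85%, loss ≈ 11572 × 12.85/100 ≈ 1487.
Year 1987: gap = -2.5 × (9.62 - 5.44) = -10.45%, loss ≈ 11572 × 10.45/100 ≈ 1209.
Total lost output = 1264 + 1201 + 1487 + 1209 = 5161 billion.

$5,161 billion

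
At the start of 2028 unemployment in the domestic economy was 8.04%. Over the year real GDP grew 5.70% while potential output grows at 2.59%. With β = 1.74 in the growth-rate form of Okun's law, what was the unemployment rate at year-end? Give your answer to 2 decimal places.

6.25%

Growth-rate Okun's law: g_Y = g_Y* - β × Δu, so Δu = (g_Y* - g_Y)/β.
Δu = (2.59 - 5.7)/1.74 = -3.11/1.74 = -1.79 percentage points.
Year-end unemployment = 8.04 - 1.79 = 6.25%.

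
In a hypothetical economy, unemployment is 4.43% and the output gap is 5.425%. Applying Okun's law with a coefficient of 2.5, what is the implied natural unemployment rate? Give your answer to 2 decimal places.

From Okun's law, u - u* = -(output gap)/β = -(5.425)/2.5 = -2.17 points.
So u* = 4.43 + 2.17 = 6.60%.

6.60%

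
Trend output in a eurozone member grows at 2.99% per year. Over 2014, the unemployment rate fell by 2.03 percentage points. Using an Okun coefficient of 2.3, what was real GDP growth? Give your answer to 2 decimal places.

7.66%

Growth-rate Okun's law: g_Y = g_Y* - β × Δu.
g_Y = 2.99 - 2.3 × (-2.03) = 2.99 + 4.669 = 7.659%, i.e. 7.66% to 2 d.p.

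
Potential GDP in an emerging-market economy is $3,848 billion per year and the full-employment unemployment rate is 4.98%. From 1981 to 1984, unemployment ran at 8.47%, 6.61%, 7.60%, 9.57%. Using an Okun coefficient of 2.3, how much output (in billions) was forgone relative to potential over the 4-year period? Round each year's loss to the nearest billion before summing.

$1,091 billion

Year 1981: gap = -2.3 × (8.47 - 4.98) = -8.027%, loss ≈ 3848 × 8.027/100 ≈ 309.
Year 1982: gap = -2.3 × (6.61 - 4.98) = -3.749%, loss ≈ 3848 × 3.749/100 ≈ 144.
Year 1983: gap = -2.3 × (7.6 - 4.98) = -6.026%, loss ≈ 3848 × 6.026/100 ≈ 232.
Year 1984: gap = -2.3 × (9.57 - 4.98) = -10.557%, loss ≈ 3848 × 10.557/100 ≈ 406.
Total lost output = 309 + 144 + 232 + 406 = 1091 billion.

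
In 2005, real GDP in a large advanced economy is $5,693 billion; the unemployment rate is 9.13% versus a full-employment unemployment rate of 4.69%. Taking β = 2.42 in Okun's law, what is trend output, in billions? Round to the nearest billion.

$6,378 billion

Unemployment gap = 9.13 - 4.69 = 4.44 points, so output gap = -2.42 × 4.44 = -10.7448%.
Since Y = Y* × (1 + gap/100), Y* = 5693/0.892552 ≈ 6378 billion.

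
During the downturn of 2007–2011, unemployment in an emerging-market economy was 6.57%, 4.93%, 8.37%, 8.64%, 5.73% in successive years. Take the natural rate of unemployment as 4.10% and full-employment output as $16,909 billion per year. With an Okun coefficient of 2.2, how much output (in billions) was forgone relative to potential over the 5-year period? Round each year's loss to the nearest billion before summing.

Year 2007: gap = -2.2 × (6.57 - 4.1) = -5.434%, loss ≈ 16909 × 5.434/100 ≈ 919.
Year 2008: gap = -2.2 × (4.93 - 4.1) = -1.826%, loss ≈ 16909 × 1.826/100 ≈ 309.
Year 2009: gap = -2.2 × (8.37 - 4.1) = -9.394%, loss ≈ 16909 × 9.394/100 ≈ 1588.
Year 2010: gap = -2.2 × (8.64 - 4.1) = -9.988%, loss ≈ 16909 × 9.988/100 ≈ 1689.
Year 2011: gap = -2.2 × (5.73 - 4.1) = -3.586%, loss ≈ 16909 × 3.586/100 ≈ 606.
Total lost output = 919 + 309 + 1588 + 1689 + 606 = 5111 billion.

$5,111 billion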